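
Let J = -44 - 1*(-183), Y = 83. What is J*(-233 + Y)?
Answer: -20850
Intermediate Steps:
J = 139 (J = -44 + 183 = 139)
J*(-233 + Y) = 139*(-233 + 83) = 139*(-150) = -20850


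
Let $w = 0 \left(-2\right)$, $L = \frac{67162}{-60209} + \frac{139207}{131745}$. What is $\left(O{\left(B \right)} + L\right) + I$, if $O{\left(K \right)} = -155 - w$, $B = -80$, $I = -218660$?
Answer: $- \frac{1735692403718002}{7932234705} \approx -2.1882 \cdot 10^{5}$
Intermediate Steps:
$L = - \frac{466743427}{7932234705}$ ($L = 67162 \left(- \frac{1}{60209}\right) + 139207 \cdot \frac{1}{131745} = - \frac{67162}{60209} + \frac{139207}{131745} = - \frac{466743427}{7932234705} \approx -0.058841$)
$w = 0$
$O{\left(K \right)} = -155$ ($O{\left(K \right)} = -155 - 0 = -155 + 0 = -155$)
$\left(O{\left(B \right)} + L\right) + I = \left(-155 - \frac{466743427}{7932234705}\right) - 218660 = - \frac{1229963122702}{7932234705} - 218660 = - \frac{1735692403718002}{7932234705}$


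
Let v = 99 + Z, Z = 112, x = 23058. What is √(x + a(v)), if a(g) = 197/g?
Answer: √1026606785/211 ≈ 151.85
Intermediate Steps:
v = 211 (v = 99 + 112 = 211)
√(x + a(v)) = √(23058 + 197/211) = √(4865435/211) = √1026606785/211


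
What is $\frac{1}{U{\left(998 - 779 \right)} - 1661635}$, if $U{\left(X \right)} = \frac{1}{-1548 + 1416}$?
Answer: $- \frac{132}{219335821} \approx -6.0182 \cdot 10^{-7}$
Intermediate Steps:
$U{\left(X \right)} = - \frac{1}{132}$ ($U{\left(X \right)} = \frac{1}{-132} = - \frac{1}{132}$)
$\frac{1}{U{\left(998 - 779 \right)} - 1661635} = \frac{1}{- \frac{1}{132} - 1661635} = \frac{1}{- \frac{219335821}{132}} = - \frac{132}{219335821}$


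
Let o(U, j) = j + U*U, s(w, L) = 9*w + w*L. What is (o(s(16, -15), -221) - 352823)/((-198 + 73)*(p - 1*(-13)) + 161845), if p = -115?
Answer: -343828/174595 ≈ -1.9693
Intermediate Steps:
s(w, L) = 9*w + L*w
o(U, j) = j + U²
(o(s(16, -15), -221) - 352823)/((-198 + 73)*(p - 1*(-13)) + 161845) = ((-221 + (16*(9 - 15))²) - 352823)/((-198 + 73)*(-115 - 1*(-13)) + 161845) = ((-221 + (16*(-6))²) - 352823)/(-125*(-115 + 13) + 161845) = ((-221 + (-96)²) - 352823)/(-125*(-102) + 161845) = ((-221 + 9216) - 352823)/(12750 + 161845) = (8995 - 352823)/174595 = -343828*1/174595 = -343828/174595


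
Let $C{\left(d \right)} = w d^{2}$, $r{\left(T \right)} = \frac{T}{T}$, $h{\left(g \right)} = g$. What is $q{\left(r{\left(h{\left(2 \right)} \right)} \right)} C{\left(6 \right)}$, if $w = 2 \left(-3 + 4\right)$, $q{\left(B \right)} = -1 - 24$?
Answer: $-1800$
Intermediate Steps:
$r{\left(T \right)} = 1$
$q{\left(B \right)} = -25$ ($q{\left(B \right)} = -1 - 24 = -25$)
$w = 2$ ($w = 2 \cdot 1 = 2$)
$C{\left(d \right)} = 2 d^{2}$
$q{\left(r{\left(h{\left(2 \right)} \right)} \right)} C{\left(6 \right)} = - 25 \cdot 2 \cdot 6^{2} = - 25 \cdot 2 \cdot 36 = \left(-25\right) 72 = -1800$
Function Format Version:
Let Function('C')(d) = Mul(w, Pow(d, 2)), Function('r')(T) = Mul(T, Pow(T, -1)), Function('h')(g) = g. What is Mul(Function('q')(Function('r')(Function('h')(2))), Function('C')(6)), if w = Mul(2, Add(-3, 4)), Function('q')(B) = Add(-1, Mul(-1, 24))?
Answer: -1800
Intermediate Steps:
Function('r')(T) = 1
Function('q')(B) = -25 (Function('q')(B) = Add(-1, -24) = -25)
w = 2 (w = Mul(2, 1) = 2)
Function('C')(d) = Mul(2, Pow(d, 2))
Mul(Function('q')(Function('r')(Function('h')(2))), Function('C')(6)) = Mul(-25, Mul(2, Pow(6, 2))) = Mul(-25, Mul(2, 36)) = Mul(-25, 72) = -1800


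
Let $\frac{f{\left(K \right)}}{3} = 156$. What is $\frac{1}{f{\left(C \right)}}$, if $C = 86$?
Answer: $\frac{1}{468} \approx 0.0021368$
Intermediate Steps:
$f{\left(K \right)} = 468$ ($f{\left(K \right)} = 3 \cdot 156 = 468$)
$\frac{1}{f{\left(C \right)}} = \frac{1}{468}$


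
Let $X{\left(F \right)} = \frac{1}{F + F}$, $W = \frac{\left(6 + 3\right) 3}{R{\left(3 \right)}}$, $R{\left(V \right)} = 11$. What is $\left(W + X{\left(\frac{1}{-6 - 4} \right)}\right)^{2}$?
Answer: $\frac{784}{121} \approx 6.4793$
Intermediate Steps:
$W = \frac{27}{11}$ ($W = \frac{\left(6 + 3\right) 3}{11} = 9 \cdot 3 \cdot \frac{1}{11} = 27 \cdot \frac{1}{11} = \frac{27}{11} \approx 2.4545$)
$X{\left(F \right)} = \frac{1}{2 F}$
$\left(W + X{\left(\frac{1}{-6 - 4} \right)}\right)^{2} = \left(\frac{27}{11} + \frac{1}{2 \frac{1}{-6 - 4}}\right)^{2} = \left(\frac{27}{11} + \frac{1}{2 \frac{1}{-10}}\right)^{2} = \left(\frac{27}{11} + \frac{1}{2 \left(- \frac{1}{10}\right)}\right)^{2} = \left(\frac{27}{11} + \frac{1}{2} \left(-10\right)\right)^{2} = \left(\frac{27}{11} - 5\right)^{2} = \left(- \frac{28}{11}\right)^{2} = \frac{784}{121}$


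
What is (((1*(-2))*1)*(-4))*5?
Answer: 40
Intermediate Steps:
(((1*(-2))*1)*(-4))*5 = (-2*1*(-4))*5 = -2*(-4)*5 = 8*5 = 40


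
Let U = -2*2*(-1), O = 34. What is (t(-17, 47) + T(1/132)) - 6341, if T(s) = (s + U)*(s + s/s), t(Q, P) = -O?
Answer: -111007643/17424 ≈ -6371.0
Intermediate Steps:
U = 4 (U = -4*(-1) = 4)
t(Q, P) = -34 (t(Q, P) = -1*34 = -34)
T(s) = (1 + s)*(4 + s) (T(s) = (s + 4)*(s + s/s) = (4 + s)*(s + 1) = (4 + s)*(1 + s) = (1 + s)*(4 + s))
(t(-17, 47) + T(1/132)) - 6341 = (-34 + (4 + (1/132)**2 + 5/132)) - 6341 = (-34 + (4 + (1/132)**2 + 5*(1/132))) - 6341 = (-34 + (4 + 1/17424 + 5/132)) - 6341 = (-34 + 70357/17424) - 6341 = -522059/17424 - 6341 = -111007643/17424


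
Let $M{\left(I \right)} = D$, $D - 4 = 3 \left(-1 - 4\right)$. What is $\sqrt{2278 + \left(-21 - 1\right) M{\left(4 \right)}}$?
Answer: $6 \sqrt{70} \approx 50.2$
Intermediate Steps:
$D = -11$ ($D = 4 + 3 \left(-1 - 4\right) = 4 + 3 \left(-5\right) = 4 - 15 = -11$)
$M{\left(I \right)} = -11$
$\sqrt{2278 + \left(-21 - 1\right) M{\left(4 \right)}} = \sqrt{2278 + \left(-21 - 1\right) \left(-11\right)} = \sqrt{2278 - -242} = \sqrt{2278 + 242} = \sqrt{2520} = 6 \sqrt{70}$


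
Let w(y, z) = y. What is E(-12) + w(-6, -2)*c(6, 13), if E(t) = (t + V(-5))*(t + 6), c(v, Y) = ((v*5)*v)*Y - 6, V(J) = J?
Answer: -13902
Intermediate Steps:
c(v, Y) = -6 + 5*Y*v**2 (c(v, Y) = ((5*v)*v)*Y - 6 = (5*v**2)*Y - 6 = 5*Y*v**2 - 6 = -6 + 5*Y*v**2)
E(t) = (-5 + t)*(6 + t) (E(t) = (t - 5)*(t + 6) = (-5 + t)*(6 + t))
E(-12) + w(-6, -2)*c(6, 13) = (-30 - 12 + (-12)**2) - 6*(-6 + 5*13*6**2) = (-30 - 12 + 144) - 6*(-6 + 5*13*36) = 102 - 6*(-6 + 2340) = 102 - 6*2334 = 102 - 14004 = -13902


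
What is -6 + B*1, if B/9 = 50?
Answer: 444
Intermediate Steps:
B = 450 (B = 9*50 = 450)
-6 + B*1 = -6 + 450*1 = -6 + 450 = 444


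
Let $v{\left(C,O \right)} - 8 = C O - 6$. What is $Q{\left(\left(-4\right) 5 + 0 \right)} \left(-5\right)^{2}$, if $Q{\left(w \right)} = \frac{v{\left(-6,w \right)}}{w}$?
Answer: $- \frac{305}{2} \approx -152.5$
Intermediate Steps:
$v{\left(C,O \right)} = 2 + C O$ ($v{\left(C,O \right)} = 8 + \left(C O - 6\right) = 8 + \left(-6 + C O\right) = 2 + C O$)
$Q{\left(w \right)} = \frac{2 - 6 w}{w}$
$Q{\left(\left(-4\right) 5 + 0 \right)} \left(-5\right)^{2} = \left(-6 + \frac{2}{\left(-4\right) 5 + 0}\right) \left(-5\right)^{2} = \left(-6 + \frac{2}{-20 + 0}\right) 25 = \left(-6 + \frac{2}{-20}\right) 25 = \left(-6 + 2 \left(- \frac{1}{20}\right)\right) 25 = \left(-6 - \frac{1}{10}\right) 25 = \left(- \frac{61}{10}\right) 25 = - \frac{305}{2}$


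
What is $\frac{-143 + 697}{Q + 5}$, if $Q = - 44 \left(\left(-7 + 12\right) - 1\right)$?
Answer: $- \frac{554}{171} \approx -3.2398$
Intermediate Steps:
$Q = -176$ ($Q = - 44 \left(5 - 1\right) = \left(-44\right) 4 = -176$)
$\frac{-143 + 697}{Q + 5} = \frac{-143 + 697}{-176 + 5} = \frac{554}{-171} = 554 \left(- \frac{1}{171}\right) = - \frac{554}{171}$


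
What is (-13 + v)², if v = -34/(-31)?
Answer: 136161/961 ≈ 141.69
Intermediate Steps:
v = 34/31 (v = -34*(-1/31) = 34/31 ≈ 1.0968)
(-13 + v)² = (-13 + 34/31)² = (-369/31)² = 136161/961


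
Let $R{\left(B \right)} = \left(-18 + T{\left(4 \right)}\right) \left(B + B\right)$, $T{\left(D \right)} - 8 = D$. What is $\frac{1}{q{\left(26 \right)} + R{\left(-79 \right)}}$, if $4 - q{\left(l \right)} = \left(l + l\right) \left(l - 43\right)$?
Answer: $\frac{1}{1836} \approx 0.00054466$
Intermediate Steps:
$T{\left(D \right)} = 8 + D$
$R{\left(B \right)} = - 12 B$ ($R{\left(B \right)} = \left(-18 + \left(8 + 4\right)\right) \left(B + B\right) = \left(-18 + 12\right) 2 B = - 6 \cdot 2 B = - 12 B$)
$q{\left(l \right)} = 4 - 2 l \left(-43 + l\right)$ ($q{\left(l \right)} = 4 - \left(l + l\right) \left(l - 43\right) = 4 - 2 l \left(-43 + l\right)$)
$\frac{1}{q{\left(26 \right)} + R{\left(-79 \right)}} = \frac{1}{\left(4 - 2 \cdot 26^{2} + 86 \cdot 26\right) - -948} = \frac{1}{\left(4 - 1352 + 2236\right) + 948} = \frac{1}{888 + 948} = \frac{1}{1836}$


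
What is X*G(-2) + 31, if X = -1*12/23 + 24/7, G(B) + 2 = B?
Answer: 3119/161 ≈ 19.373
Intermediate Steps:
G(B) = -2 + B
X = 468/161 (X = -12*1/23 + 24*(⅐) = -12/23 + 24/7 = 468/161 ≈ 2.9068)
X*G(-2) + 31 = 468*(-2 - 2)/161 + 31 = (468/161)*(-4) + 31 = -1872/161 + 31 = 3119/161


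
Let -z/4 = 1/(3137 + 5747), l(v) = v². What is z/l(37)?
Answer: -1/3040549 ≈ -3.2889e-7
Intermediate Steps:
z = -1/2221 (z = -4/(3137 + 5747) = -4/8884 = -4*1/8884 = -1/2221 ≈ -0.00045025)
z/l(37) = -1/(2221*(37²)) = -1/2221/1369 = -1/2221*1/1369 = -1/3040549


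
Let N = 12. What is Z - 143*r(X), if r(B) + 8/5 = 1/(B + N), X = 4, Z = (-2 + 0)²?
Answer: 17909/80 ≈ 223.86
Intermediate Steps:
Z = 4 (Z = (-2)² = 4)
r(B) = -8/5 + 1/(12 + B) (r(B) = -8/5 + 1/(B + 12) = -8/5 + 1/(12 + B))
Z - 143*r(X) = 4 - 143*(-91 - 8*4)/(5*(12 + 4)) = 4 - 143*(-91 - 32)/(5*16) = 4 - 143*(-123)/(5*16) = 4 - 143*(-123/80) = 4 + 17589/80 = 17909/80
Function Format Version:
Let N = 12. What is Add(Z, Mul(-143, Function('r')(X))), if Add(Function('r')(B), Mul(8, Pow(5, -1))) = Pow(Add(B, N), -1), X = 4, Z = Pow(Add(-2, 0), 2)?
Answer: Rational(17909, 80) ≈ 223.86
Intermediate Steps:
Z = 4 (Z = Pow(-2, 2) = 4)
Function('r')(B) = Add(Rational(-8, 5), Pow(Add(12, B), -1)) (Function('r')(B) = Add(Rational(-8, 5), Pow(Add(B, 12), -1)) = Add(Rational(-8, 5), Pow(Add(12, B), -1)))
Add(Z, Mul(-143, Function('r')(X))) = Add(4, Mul(-143, Mul(Rational(1, 5), Pow(Add(12, 4), -1), Add(-91, Mul(-8, 4))))) = Add(4, Mul(-143, Mul(Rational(1, 5), Pow(16, -1), Add(-91, -32)))) = Add(4, Mul(-143, Mul(Rational(1, 5), Rational(1, 16), -123))) = Add(4, Mul(-143, Rational(-123, 80))) = Add(4, Rational(17589, 80)) = Rational(17909, 80)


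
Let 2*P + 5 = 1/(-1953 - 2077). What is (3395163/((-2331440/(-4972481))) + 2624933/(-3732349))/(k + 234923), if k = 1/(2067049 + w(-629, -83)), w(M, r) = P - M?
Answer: 1050106603658687791815408531183/34068220662584445339313327120 ≈ 30.824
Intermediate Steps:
P = -20151/8060 (P = -5/2 + 1/(2*(-1953 - 2077)) = -5/2 + (½)/(-4030) = -5/2 + (½)*(-1/4030) = -5/2 - 1/8060 = -20151/8060 ≈ -2.5001)
w(M, r) = -20151/8060 - M
k = 8060/16665464529 (k = 1/(2067049 + (-20151/8060 - 1*(-629))) = 1/(2067049 + (-20151/8060 + 629)) = 1/(2067049 + 5049589/8060) = 1/(16665464529/8060) = 8060/16665464529 ≈ 4.8363e-7)
(3395163/((-2331440/(-4972481))) + 2624933/(-3732349))/(k + 234923) = (3395163/((-2331440/(-4972481))) + 2624933/(-3732349))/(8060/16665464529 + 234923) = (3395163/((-2331440*(-1/4972481))) + 2624933*(-1/3732349))/(3915100923554327/16665464529) = (3395163/(2331440/4972481) - 2624933/3732349)*(16665464529/3915100923554327) = (3395163*(4972481/2331440) - 2624933/3732349)*(16665464529/3915100923554327) = (16882383509403/2331440 - 2624933/3732349)*(16665464529/3915100923554327) = (63010941089062984127/8701747752560)*(16665464529/3915100923554327) = 1050106603658687791815408531183/34068220662584445339313327120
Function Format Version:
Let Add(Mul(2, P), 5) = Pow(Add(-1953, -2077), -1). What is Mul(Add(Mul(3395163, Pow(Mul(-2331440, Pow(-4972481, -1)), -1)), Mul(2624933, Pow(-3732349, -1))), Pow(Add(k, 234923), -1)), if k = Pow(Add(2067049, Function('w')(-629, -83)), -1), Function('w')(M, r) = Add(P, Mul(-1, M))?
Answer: Rational(1050106603658687791815408531183, 34068220662584445339313327120) ≈ 30.824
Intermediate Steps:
P = Rational(-20151, 8060) (P = Add(Rational(-5, 2), Mul(Rational(1, 2), Pow(Add(-1953, -2077), -1))) = Add(Rational(-5, 2), Mul(Rational(1, 2), Pow(-4030, -1))) = Add(Rational(-5, 2), Mul(Rational(1, 2), Rational(-1, 4030))) = Add(Rational(-5, 2), Rational(-1, 8060)) = Rational(-20151, 8060) ≈ -2.5001)
Function('w')(M, r) = Add(Rational(-20151, 8060), Mul(-1, M))
k = Rational(8060, 16665464529) (k = Pow(Add(2067049, Add(Rational(-20151, 8060), Mul(-1, -629))), -1) = Pow(Add(2067049, Add(Rational(-20151, 8060), 629)), -1) = Pow(Add(2067049, Rational(5049589, 8060)), -1) = Pow(Rational(16665464529, 8060), -1) = Rational(8060, 16665464529) ≈ 4.8363e-7)
Mul(Add(Mul(3395163, Pow(Mul(-2331440, Pow(-4972481, -1)), -1)), Mul(2624933, Pow(-3732349, -1))), Pow(Add(k, 234923), -1)) = Mul(Add(Mul(3395163, Pow(Mul(-2331440, Pow(-4972481, -1)), -1)), Mul(2624933, Pow(-3732349, -1))), Pow(Add(Rational(8060, 16665464529), 234923), -1)) = Mul(Add(Mul(3395163, Pow(Mul(-2331440, Rational(-1, 4972481)), -1)), Mul(2624933, Rational(-1, 3732349))), Pow(Rational(3915100923554327, 16665464529), -1)) = Mul(Add(Mul(3395163, Pow(Rational(2331440, 4972481), -1)), Rational(-2624933, 3732349)), Rational(16665464529, 3915100923554327)) = Mul(Add(Mul(3395163, Rational(4972481, 2331440)), Rational(-2624933, 3732349)), Rational(16665464529, 3915100923554327)) = Mul(Add(Rational(16882383509403, 2331440), Rational(-2624933, 3732349)), Rational(16665464529, 3915100923554327)) = Mul(Rational(63010941089062984127, 8701747752560), Rational(16665464529, 3915100923554327)) = Rational(1050106603658687791815408531183, 34068220662584445339313327120)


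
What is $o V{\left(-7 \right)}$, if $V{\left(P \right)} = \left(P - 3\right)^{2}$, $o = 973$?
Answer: $97300$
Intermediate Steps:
$V{\left(P \right)} = \left(-3 + P\right)^{2}$
$o V{\left(-7 \right)} = 973 \left(-3 - 7\right)^{2} = 973 \left(-10\right)^{2} = 973 \cdot 100 = 97300$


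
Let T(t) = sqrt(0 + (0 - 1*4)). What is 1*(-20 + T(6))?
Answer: -20 + 2*I ≈ -20.0 + 2.0*I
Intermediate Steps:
T(t) = 2*I (T(t) = sqrt(0 + (0 - 4)) = sqrt(0 - 4) = sqrt(-4) = 2*I)
1*(-20 + T(6)) = 1*(-20 + 2*I) = -20 + 2*I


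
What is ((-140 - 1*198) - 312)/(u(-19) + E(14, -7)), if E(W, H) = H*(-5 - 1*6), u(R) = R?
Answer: -325/29 ≈ -11.207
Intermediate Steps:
E(W, H) = -11*H (E(W, H) = H*(-5 - 6) = H*(-11) = -11*H)
((-140 - 1*198) - 312)/(u(-19) + E(14, -7)) = ((-140 - 1*198) - 312)/(-19 - 11*(-7)) = ((-140 - 198) - 312)/(-19 + 77) = (-338 - 312)/58 = -650*1/58 = -325/29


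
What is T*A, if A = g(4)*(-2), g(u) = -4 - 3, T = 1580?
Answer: 22120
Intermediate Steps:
g(u) = -7
A = 14 (A = -7*(-2) = 14)
T*A = 1580*14 = 22120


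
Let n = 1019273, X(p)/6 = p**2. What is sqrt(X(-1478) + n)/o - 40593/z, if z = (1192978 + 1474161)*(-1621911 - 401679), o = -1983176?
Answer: 13531/1799065269670 - sqrt(14126177)/1983176 ≈ -0.0018952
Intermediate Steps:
X(p) = 6*p**2
z = -5397195809010 (z = 2667139*(-2023590) = -5397195809010)
sqrt(X(-1478) + n)/o - 40593/z = sqrt(6*(-1478)**2 + 1019273)/(-1983176) - 40593/(-5397195809010) = sqrt(6*2184484 + 1019273)*(-1/1983176) - 40593*(-1/5397195809010) = sqrt(13106904 + 1019273)*(-1/1983176) + 13531/1799065269670 = sqrt(14126177)*(-1/1983176) + 13531/1799065269670 = -sqrt(14126177)/1983176 + 13531/1799065269670 = 13531/1799065269670 - sqrt(14126177)/1983176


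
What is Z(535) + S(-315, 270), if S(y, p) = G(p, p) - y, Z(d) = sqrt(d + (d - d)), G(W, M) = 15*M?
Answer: 4365 + sqrt(535) ≈ 4388.1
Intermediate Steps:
Z(d) = sqrt(d) (Z(d) = sqrt(d + 0) = sqrt(d))
S(y, p) = -y + 15*p (S(y, p) = 15*p - y = -y + 15*p)
Z(535) + S(-315, 270) = sqrt(535) + (-1*(-315) + 15*270) = sqrt(535) + (315 + 4050) = sqrt(535) + 4365 = 4365 + sqrt(535)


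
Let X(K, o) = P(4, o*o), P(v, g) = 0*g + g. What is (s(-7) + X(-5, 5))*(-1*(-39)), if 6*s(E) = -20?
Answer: 845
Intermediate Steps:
s(E) = -10/3 (s(E) = (⅙)*(-20) = -10/3)
P(v, g) = g (P(v, g) = 0 + g = g)
X(K, o) = o² (X(K, o) = o*o = o²)
(s(-7) + X(-5, 5))*(-1*(-39)) = (-10/3 + 5²)*(-1*(-39)) = (-10/3 + 25)*39 = (65/3)*39 = 845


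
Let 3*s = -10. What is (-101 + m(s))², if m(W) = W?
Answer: 97969/9 ≈ 10885.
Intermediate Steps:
s = -10/3 (s = (⅓)*(-10) = -10/3 ≈ -3.3333)
(-101 + m(s))² = (-101 - 10/3)² = (-313/3)² = 97969/9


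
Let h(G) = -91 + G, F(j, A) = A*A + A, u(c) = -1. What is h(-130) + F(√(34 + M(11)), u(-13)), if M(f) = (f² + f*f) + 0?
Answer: -221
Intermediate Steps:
M(f) = 2*f² (M(f) = (f² + f²) + 0 = 2*f² + 0 = 2*f²)
F(j, A) = A + A² (F(j, A) = A² + A = A + A²)
h(-130) + F(√(34 + M(11)), u(-13)) = (-91 - 130) - (1 - 1) = -221 - 1*0 = -221 + 0 = -221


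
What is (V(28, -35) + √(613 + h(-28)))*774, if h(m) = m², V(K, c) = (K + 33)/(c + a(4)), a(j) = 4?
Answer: -47214/31 + 774*√1397 ≈ 27406.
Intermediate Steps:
V(K, c) = (33 + K)/(4 + c) (V(K, c) = (K + 33)/(c + 4) = (33 + K)/(4 + c))
(V(28, -35) + √(613 + h(-28)))*774 = ((33 + 28)/(4 - 35) + √(613 + (-28)²))*774 = (61/(-31) + √(613 + 784))*774 = (-1/31*61 + √1397)*774 = (-61/31 + √1397)*774 = -47214/31 + 774*√1397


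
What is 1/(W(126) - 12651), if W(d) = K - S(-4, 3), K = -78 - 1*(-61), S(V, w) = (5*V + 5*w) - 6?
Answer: -1/12657 ≈ -7.9008e-5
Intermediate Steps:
S(V, w) = -6 + 5*V + 5*w
K = -17 (K = -78 + 61 = -17)
W(d) = -6 (W(d) = -17 - (-6 + 5*(-4) + 5*3) = -17 - (-6 - 20 + 15) = -17 - 1*(-11) = -17 + 11 = -6)
1/(W(126) - 12651) = 1/(-6 - 12651) = 1/(-12657) = -1/12657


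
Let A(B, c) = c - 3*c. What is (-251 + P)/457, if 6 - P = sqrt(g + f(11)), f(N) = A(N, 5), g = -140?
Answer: -245/457 - 5*I*sqrt(6)/457 ≈ -0.53611 - 0.0268*I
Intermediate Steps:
A(B, c) = -2*c
f(N) = -10 (f(N) = -2*5 = -10)
P = 6 - 5*I*sqrt(6) (P = 6 - sqrt(-140 - 10) = 6 - sqrt(-150) = 6 - 5*I*sqrt(6) ≈ 6.0 - 12.247*I)
(-251 + P)/457 = (-251 + (6 - 5*I*sqrt(6)))/457 = (-245 - 5*I*sqrt(6))*(1/457) = -245/457 - 5*I*sqrt(6)/457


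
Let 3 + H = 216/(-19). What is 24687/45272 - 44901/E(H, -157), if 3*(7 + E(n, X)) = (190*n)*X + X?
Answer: 559803321/2424496688 ≈ 0.23089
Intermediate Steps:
H = -273/19 (H = -3 + 216/(-19) = -3 + 216*(-1/19) = -3 - 216/19 = -273/19 ≈ -14.368)
E(n, X) = -7 + X/3 + 190*X*n/3 (E(n, X) = -7 + ((190*n)*X + X)/3 = -7 + (190*X*n + X)/3 = -7 + (X + 190*X*n)/3 = -7 + (X/3 + 190*X*n/3) = -7 + X/3 + 190*X*n/3)
24687/45272 - 44901/E(H, -157) = 24687/45272 - 44901/(-7 + (⅓)*(-157) + (190/3)*(-157)*(-273/19)) = 24687*(1/45272) - 44901/(-7 - 157/3 + 142870) = 24687/45272 - 44901/428432/3 = 24687/45272 - 44901*3/428432 = 24687/45272 - 134703/428432 = 559803321/2424496688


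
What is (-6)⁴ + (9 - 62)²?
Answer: 4105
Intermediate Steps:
(-6)⁴ + (9 - 62)² = 1296 + (-53)² = 1296 + 2809 = 4105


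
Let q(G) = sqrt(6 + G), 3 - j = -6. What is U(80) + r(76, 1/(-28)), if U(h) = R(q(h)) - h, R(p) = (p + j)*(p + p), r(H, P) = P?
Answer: 2575/28 + 18*sqrt(86) ≈ 258.89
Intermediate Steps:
j = 9 (j = 3 - 1*(-6) = 3 + 6 = 9)
R(p) = 2*p*(9 + p) (R(p) = (p + 9)*(p + p) = (9 + p)*(2*p) = 2*p*(9 + p))
U(h) = -h + 2*sqrt(6 + h)*(9 + sqrt(6 + h)) (U(h) = 2*sqrt(6 + h)*(9 + sqrt(6 + h)) - h = -h + 2*sqrt(6 + h)*(9 + sqrt(6 + h)))
U(80) + r(76, 1/(-28)) = (12 + 80 + 18*sqrt(6 + 80)) + 1/(-28) = (12 + 80 + 18*sqrt(86)) - 1/28 = (92 + 18*sqrt(86)) - 1/28 = 2575/28 + 18*sqrt(86)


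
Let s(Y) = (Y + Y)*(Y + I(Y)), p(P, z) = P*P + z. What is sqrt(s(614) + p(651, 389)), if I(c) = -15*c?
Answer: I*sqrt(10131698) ≈ 3183.0*I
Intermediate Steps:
p(P, z) = z + P**2 (p(P, z) = P**2 + z = z + P**2)
s(Y) = -28*Y**2 (s(Y) = (Y + Y)*(Y - 15*Y) = (2*Y)*(-14*Y) = -28*Y**2)
sqrt(s(614) + p(651, 389)) = sqrt(-28*614**2 + (389 + 651**2)) = sqrt(-28*376996 + (389 + 423801)) = sqrt(-10555888 + 424190) = sqrt(-10131698) = I*sqrt(10131698)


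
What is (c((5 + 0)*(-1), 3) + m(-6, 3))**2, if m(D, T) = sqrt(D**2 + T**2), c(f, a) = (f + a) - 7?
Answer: 126 - 54*sqrt(5) ≈ 5.2523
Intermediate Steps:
c(f, a) = -7 + a + f (c(f, a) = (a + f) - 7 = -7 + a + f)
(c((5 + 0)*(-1), 3) + m(-6, 3))**2 = ((-7 + 3 + (5 + 0)*(-1)) + sqrt((-6)**2 + 3**2))**2 = ((-7 + 3 + 5*(-1)) + sqrt(36 + 9))**2 = ((-7 + 3 - 5) + sqrt(45))**2 = (-9 + 3*sqrt(5))**2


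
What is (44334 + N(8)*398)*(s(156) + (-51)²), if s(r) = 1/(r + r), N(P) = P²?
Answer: 28324238239/156 ≈ 1.8157e+8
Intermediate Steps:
s(r) = 1/(2*r)
(44334 + N(8)*398)*(s(156) + (-51)²) = (44334 + 8²*398)*((½)/156 + (-51)²) = (44334 + 64*398)*((½)*(1/156) + 2601) = (44334 + 25472)*(1/312 + 2601) = 69806*(811513/312) = 28324238239/156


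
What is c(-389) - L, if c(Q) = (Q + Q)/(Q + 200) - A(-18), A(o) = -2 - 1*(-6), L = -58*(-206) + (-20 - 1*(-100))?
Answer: -2273270/189 ≈ -12028.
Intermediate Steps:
L = 12028 (L = 11948 + (-20 + 100) = 11948 + 80 = 12028)
A(o) = 4 (A(o) = -2 + 6 = 4)
c(Q) = -4 + 2*Q/(200 + Q) (c(Q) = (Q + Q)/(Q + 200) - 1*4 = (2*Q)/(200 + Q) - 4 = 2*Q/(200 + Q) - 4 = -4 + 2*Q/(200 + Q))
c(-389) - L = 2*(-400 - 1*(-389))/(200 - 389) - 1*12028 = 2*(-400 + 389)/(-189) - 12028 = 2*(-1/189)*(-11) - 12028 = 22/189 - 12028 = -2273270/189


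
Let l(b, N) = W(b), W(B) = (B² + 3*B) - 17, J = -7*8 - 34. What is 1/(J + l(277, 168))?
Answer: 1/77453 ≈ 1.2911e-5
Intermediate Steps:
J = -90 (J = -56 - 34 = -90)
W(B) = -17 + B² + 3*B
l(b, N) = -17 + b² + 3*b
1/(J + l(277, 168)) = 1/(-90 + (-17 + 277² + 3*277)) = 1/(-90 + (-17 + 76729 + 831)) = 1/(-90 + 77543) = 1/77453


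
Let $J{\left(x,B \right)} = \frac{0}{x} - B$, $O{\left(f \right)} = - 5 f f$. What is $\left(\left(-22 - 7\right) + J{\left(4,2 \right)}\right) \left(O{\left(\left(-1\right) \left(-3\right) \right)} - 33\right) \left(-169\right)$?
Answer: $-408642$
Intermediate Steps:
$O{\left(f \right)} = - 5 f^{2}$
$J{\left(x,B \right)} = - B$ ($J{\left(x,B \right)} = 0 - B = - B$)
$\left(\left(-22 - 7\right) + J{\left(4,2 \right)}\right) \left(O{\left(\left(-1\right) \left(-3\right) \right)} - 33\right) \left(-169\right) = \left(\left(-22 - 7\right) - 2\right) \left(- 5 \left(\left(-1\right) \left(-3\right)\right)^{2} - 33\right) \left(-169\right) = \left(\left(-22 - 7\right) - 2\right) \left(- 5 \cdot 3^{2} - 33\right) \left(-169\right) = \left(-29 - 2\right) \left(\left(-5\right) 9 - 33\right) \left(-169\right) = - 31 \left(-45 - 33\right) \left(-169\right) = \left(-31\right) \left(-78\right) \left(-169\right) = 2418 \left(-169\right) = -408642$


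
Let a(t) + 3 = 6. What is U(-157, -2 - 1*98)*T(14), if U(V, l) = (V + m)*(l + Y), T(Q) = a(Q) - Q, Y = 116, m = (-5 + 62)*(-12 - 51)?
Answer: 659648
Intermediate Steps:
m = -3591 (m = 57*(-63) = -3591)
a(t) = 3 (a(t) = -3 + 6 = 3)
T(Q) = 3 - Q
U(V, l) = (-3591 + V)*(116 + l) (U(V, l) = (V - 3591)*(l + 116) = (-3591 + V)*(116 + l))
U(-157, -2 - 1*98)*T(14) = (-416556 - 3591*(-2 - 1*98) + 116*(-157) - 157*(-2 - 1*98))*(3 - 1*14) = (-416556 - 3591*(-2 - 98) - 18212 - 157*(-2 - 98))*(3 - 14) = (-416556 - 3591*(-100) - 18212 - 157*(-100))*(-11) = (-416556 + 359100 - 18212 + 15700)*(-11) = -59968*(-11) = 659648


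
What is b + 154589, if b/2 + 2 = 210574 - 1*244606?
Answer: 86521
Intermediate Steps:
b = -68068 (b = -4 + 2*(210574 - 1*244606) = -4 + 2*(210574 - 244606) = -4 + 2*(-34032) = -4 - 68064 = -68068)
b + 154589 = -68068 + 154589 = 86521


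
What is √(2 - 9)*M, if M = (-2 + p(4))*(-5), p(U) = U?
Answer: -10*I*√7 ≈ -26.458*I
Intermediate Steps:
M = -10 (M = (-2 + 4)*(-5) = 2*(-5) = -10)
√(2 - 9)*M = √(2 - 9)*(-10) = √(-7)*(-10) = (I*√7)*(-10) = -10*I*√7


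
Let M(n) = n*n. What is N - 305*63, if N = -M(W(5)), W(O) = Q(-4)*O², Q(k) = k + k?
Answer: -59215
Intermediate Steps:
Q(k) = 2*k
W(O) = -8*O² (W(O) = (2*(-4))*O² = -8*O²)
M(n) = n²
N = -40000 (N = -(-8*5²)² = -(-8*25)² = -1*(-200)² = -1*40000 = -40000)
N - 305*63 = -40000 - 305*63 = -40000 - 19215 = -59215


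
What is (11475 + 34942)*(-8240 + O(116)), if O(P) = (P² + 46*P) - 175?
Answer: 481669209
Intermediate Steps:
O(P) = -175 + P² + 46*P
(11475 + 34942)*(-8240 + O(116)) = (11475 + 34942)*(-8240 + (-175 + 116² + 46*116)) = 46417*(-8240 + (-175 + 13456 + 5336)) = 46417*(-8240 + 18617) = 46417*10377 = 481669209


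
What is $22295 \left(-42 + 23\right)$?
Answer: $-423605$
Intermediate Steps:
$22295 \left(-42 + 23\right) = 22295 \left(-19\right) = -423605$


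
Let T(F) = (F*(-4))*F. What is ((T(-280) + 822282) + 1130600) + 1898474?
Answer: 3537756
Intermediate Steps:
T(F) = -4*F² (T(F) = (-4*F)*F = -4*F²)
((T(-280) + 822282) + 1130600) + 1898474 = ((-4*(-280)² + 822282) + 1130600) + 1898474 = ((-4*78400 + 822282) + 1130600) + 1898474 = ((-313600 + 822282) + 1130600) + 1898474 = (508682 + 1130600) + 1898474 = 1639282 + 1898474 = 3537756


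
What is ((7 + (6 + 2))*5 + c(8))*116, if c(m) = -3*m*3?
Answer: 348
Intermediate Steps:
c(m) = -9*m
((7 + (6 + 2))*5 + c(8))*116 = ((7 + (6 + 2))*5 - 9*8)*116 = ((7 + 8)*5 - 72)*116 = (15*5 - 72)*116 = (75 - 72)*116 = 3*116 = 348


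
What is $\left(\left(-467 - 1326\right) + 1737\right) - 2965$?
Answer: $-3021$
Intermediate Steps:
$\left(\left(-467 - 1326\right) + 1737\right) - 2965 = \left(-1793 + 1737\right) - 2965 = -56 - 2965 = -3021$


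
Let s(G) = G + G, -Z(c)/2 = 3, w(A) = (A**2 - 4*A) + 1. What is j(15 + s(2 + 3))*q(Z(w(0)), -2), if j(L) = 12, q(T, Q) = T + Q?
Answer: -96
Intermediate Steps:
w(A) = 1 + A**2 - 4*A
Z(c) = -6 (Z(c) = -2*3 = -6)
s(G) = 2*G
q(T, Q) = Q + T
j(15 + s(2 + 3))*q(Z(w(0)), -2) = 12*(-2 - 6) = 12*(-8) = -96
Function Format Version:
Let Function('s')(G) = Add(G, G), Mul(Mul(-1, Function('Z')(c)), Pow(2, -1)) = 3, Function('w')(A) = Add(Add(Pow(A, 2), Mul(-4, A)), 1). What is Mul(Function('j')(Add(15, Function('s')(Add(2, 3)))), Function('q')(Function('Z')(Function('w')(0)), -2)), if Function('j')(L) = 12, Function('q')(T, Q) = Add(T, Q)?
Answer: -96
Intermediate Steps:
Function('w')(A) = Add(1, Pow(A, 2), Mul(-4, A))
Function('Z')(c) = -6 (Function('Z')(c) = Mul(-2, 3) = -6)
Function('s')(G) = Mul(2, G)
Function('q')(T, Q) = Add(Q, T)
Mul(Function('j')(Add(15, Function('s')(Add(2, 3)))), Function('q')(Function('Z')(Function('w')(0)), -2)) = Mul(12, Add(-2, -6)) = Mul(12, -8) = -96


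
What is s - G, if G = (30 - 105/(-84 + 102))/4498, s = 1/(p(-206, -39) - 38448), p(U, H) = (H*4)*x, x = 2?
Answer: -470599/87171240 ≈ -0.0053986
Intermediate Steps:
p(U, H) = 8*H (p(U, H) = (H*4)*2 = (4*H)*2 = 8*H)
s = -1/38760 (s = 1/(8*(-39) - 38448) = 1/(-312 - 38448) = 1/(-38760) = -1/38760 ≈ -2.5800e-5)
G = 145/26988 (G = (30 - 105/18)*(1/4498) = (30 - 105*1/18)*(1/4498) = (30 - 35/6)*(1/4498) = (145/6)*(1/4498) = 145/26988 ≈ 0.0053728)
s - G = -1/38760 - 1*145/26988 = -1/38760 - 145/26988 = -470599/87171240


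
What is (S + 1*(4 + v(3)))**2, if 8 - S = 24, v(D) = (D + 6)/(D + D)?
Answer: 441/4 ≈ 110.25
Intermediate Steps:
v(D) = (6 + D)/(2*D) (v(D) = (6 + D)/((2*D)) = (6 + D)*(1/(2*D)) = (6 + D)/(2*D))
S = -16 (S = 8 - 1*24 = 8 - 24 = -16)
(S + 1*(4 + v(3)))**2 = (-16 + 1*(4 + (1/2)*(6 + 3)/3))**2 = (-16 + 1*(4 + (1/2)*(1/3)*9))**2 = (-16 + 1*(4 + 3/2))**2 = (-16 + 1*(11/2))**2 = (-16 + 11/2)**2 = (-21/2)**2 = 441/4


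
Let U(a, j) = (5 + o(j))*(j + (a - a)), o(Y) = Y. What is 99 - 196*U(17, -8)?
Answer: -4605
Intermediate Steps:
U(a, j) = j*(5 + j) (U(a, j) = (5 + j)*(j + (a - a)) = (5 + j)*(j + 0) = (5 + j)*j = j*(5 + j))
99 - 196*U(17, -8) = 99 - (-1568)*(5 - 8) = 99 - (-1568)*(-3) = 99 - 196*24 = 99 - 4704 = -4605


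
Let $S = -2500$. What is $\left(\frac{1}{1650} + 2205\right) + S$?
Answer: $- \frac{486749}{1650} \approx -295.0$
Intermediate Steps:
$\left(\frac{1}{1650} + 2205\right) + S = \left(\frac{1}{1650} + 2205\right) - 2500 = \frac{3638251}{1650} - 2500 = - \frac{486749}{1650}$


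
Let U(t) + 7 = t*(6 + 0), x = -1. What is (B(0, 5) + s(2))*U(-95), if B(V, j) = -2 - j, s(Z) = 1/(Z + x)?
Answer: 3462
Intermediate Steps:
s(Z) = 1/(-1 + Z) (s(Z) = 1/(Z - 1) = 1/(-1 + Z))
U(t) = -7 + 6*t (U(t) = -7 + t*(6 + 0) = -7 + t*6 = -7 + 6*t)
(B(0, 5) + s(2))*U(-95) = ((-2 - 1*5) + 1/(-1 + 2))*(-7 + 6*(-95)) = ((-2 - 5) + 1/1)*(-7 - 570) = (-7 + 1)*(-577) = -6*(-577) = 3462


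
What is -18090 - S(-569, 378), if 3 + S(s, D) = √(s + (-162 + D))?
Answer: -18087 - I*√353 ≈ -18087.0 - 18.788*I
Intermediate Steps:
S(s, D) = -3 + √(-162 + D + s) (S(s, D) = -3 + √(s + (-162 + D)) = -3 + √(-162 + D + s))
-18090 - S(-569, 378) = -18090 - (-3 + √(-162 + 378 - 569)) = -18090 - (-3 + √(-353)) = -18090 - (-3 + I*√353) = -18090 + (3 - I*√353) = -18087 - I*√353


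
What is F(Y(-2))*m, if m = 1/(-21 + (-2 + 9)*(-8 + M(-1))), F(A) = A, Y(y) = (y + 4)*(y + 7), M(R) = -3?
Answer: -5/49 ≈ -0.10204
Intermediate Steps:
Y(y) = (4 + y)*(7 + y)
m = -1/98 (m = 1/(-21 + (-2 + 9)*(-8 - 3)) = 1/(-21 + 7*(-11)) = 1/(-21 - 77) = 1/(-98) = -1/98 ≈ -0.010204)
F(Y(-2))*m = (28 + (-2)² + 11*(-2))*(-1/98) = (28 + 4 - 22)*(-1/98) = 10*(-1/98) = -5/49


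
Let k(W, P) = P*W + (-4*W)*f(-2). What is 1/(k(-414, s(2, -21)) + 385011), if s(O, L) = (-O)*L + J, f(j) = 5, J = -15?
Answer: 1/382113 ≈ 2.6170e-6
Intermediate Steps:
s(O, L) = -15 - L*O (s(O, L) = (-O)*L - 15 = -L*O - 15 = -15 - L*O)
k(W, P) = -20*W + P*W (k(W, P) = P*W - 4*W*5 = P*W - 20*W = -20*W + P*W)
1/(k(-414, s(2, -21)) + 385011) = 1/(-414*(-20 + (-15 - 1*(-21)*2)) + 385011) = 1/(-414*(-20 + (-15 + 42)) + 385011) = 1/(-414*(-20 + 27) + 385011) = 1/(-414*7 + 385011) = 1/(-2898 + 385011) = 1/382113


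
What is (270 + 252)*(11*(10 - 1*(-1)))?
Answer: 63162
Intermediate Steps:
(270 + 252)*(11*(10 - 1*(-1))) = 522*(11*(10 + 1)) = 522*(11*11) = 522*121 = 63162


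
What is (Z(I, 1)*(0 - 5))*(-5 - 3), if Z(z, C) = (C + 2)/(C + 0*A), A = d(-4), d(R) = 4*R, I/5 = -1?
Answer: 120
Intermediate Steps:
I = -5 (I = 5*(-1) = -5)
A = -16 (A = 4*(-4) = -16)
Z(z, C) = (2 + C)/C (Z(z, C) = (C + 2)/(C + 0*(-16)) = (2 + C)/(C + 0) = (2 + C)/C)
(Z(I, 1)*(0 - 5))*(-5 - 3) = (((2 + 1)/1)*(0 - 5))*(-5 - 3) = ((1*3)*(-5))*(-8) = (3*(-5))*(-8) = -15*(-8) = 120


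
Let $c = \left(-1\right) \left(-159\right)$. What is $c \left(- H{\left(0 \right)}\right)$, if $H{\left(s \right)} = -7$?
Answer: $1113$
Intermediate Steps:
$c = 159$
$c \left(- H{\left(0 \right)}\right) = 159 \left(\left(-1\right) \left(-7\right)\right) = 159 \cdot 7 = 1113$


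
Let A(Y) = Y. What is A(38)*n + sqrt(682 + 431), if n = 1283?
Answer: 48754 + sqrt(1113) ≈ 48787.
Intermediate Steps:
A(38)*n + sqrt(682 + 431) = 38*1283 + sqrt(682 + 431) = 48754 + sqrt(1113)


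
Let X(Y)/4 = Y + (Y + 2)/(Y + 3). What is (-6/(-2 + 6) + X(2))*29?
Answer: 2813/10 ≈ 281.30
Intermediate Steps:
X(Y) = 4*Y + 4*(2 + Y)/(3 + Y) (X(Y) = 4*(Y + (Y + 2)/(Y + 3)) = 4*(Y + (2 + Y)/(3 + Y)) = 4*Y + 4*(2 + Y)/(3 + Y))
(-6/(-2 + 6) + X(2))*29 = (-6/(-2 + 6) + 4*(2 + 2**2 + 4*2)/(3 + 2))*29 = (-6/4 + 4*(2 + 4 + 8)/5)*29 = ((1/4)*(-6) + 4*(1/5)*14)*29 = (-3/2 + 56/5)*29 = (97/10)*29 = 2813/10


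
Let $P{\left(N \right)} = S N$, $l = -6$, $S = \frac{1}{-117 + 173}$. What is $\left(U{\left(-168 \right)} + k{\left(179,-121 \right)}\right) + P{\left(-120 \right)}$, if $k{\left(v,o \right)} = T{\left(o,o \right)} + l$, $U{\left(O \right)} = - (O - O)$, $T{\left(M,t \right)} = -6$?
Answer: $- \frac{99}{7} \approx -14.143$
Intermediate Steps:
$S = \frac{1}{56} \approx 0.017857$
$U{\left(O \right)} = 0$ ($U{\left(O \right)} = \left(-1\right) 0 = 0$)
$k{\left(v,o \right)} = -12$ ($k{\left(v,o \right)} = -6 - 6 = -12$)
$P{\left(N \right)} = \frac{N}{56}$
$\left(U{\left(-168 \right)} + k{\left(179,-121 \right)}\right) + P{\left(-120 \right)} = \left(0 - 12\right) + \frac{1}{56} \left(-120\right) = -12 - \frac{15}{7} = - \frac{99}{7}$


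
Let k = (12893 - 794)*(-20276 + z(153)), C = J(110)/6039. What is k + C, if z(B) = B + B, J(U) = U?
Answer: -132647749460/549 ≈ -2.4162e+8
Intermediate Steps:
C = 10/549 (C = 110/6039 = 110*(1/6039) = 10/549 ≈ 0.018215)
z(B) = 2*B
k = -241617030 (k = (12893 - 794)*(-20276 + 2*153) = 12099*(-20276 + 306) = 12099*(-19970) = -241617030)
k + C = -241617030 + 10/549 = -132647749460/549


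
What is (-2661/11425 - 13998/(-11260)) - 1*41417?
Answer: -532798070921/12864550 ≈ -41416.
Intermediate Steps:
(-2661/11425 - 13998/(-11260)) - 1*41417 = (-2661*1/11425 - 13998*(-1/11260)) - 41417 = (-2661/11425 + 6999/5630) - 41417 = 12996429/12864550 - 41417 = -532798070921/12864550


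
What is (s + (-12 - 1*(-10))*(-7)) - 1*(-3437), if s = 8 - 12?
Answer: 3447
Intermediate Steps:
s = -4
(s + (-12 - 1*(-10))*(-7)) - 1*(-3437) = (-4 + (-12 - 1*(-10))*(-7)) - 1*(-3437) = (-4 + (-12 + 10)*(-7)) + 3437 = (-4 - 2*(-7)) + 3437 = (-4 + 14) + 3437 = 10 + 3437 = 3447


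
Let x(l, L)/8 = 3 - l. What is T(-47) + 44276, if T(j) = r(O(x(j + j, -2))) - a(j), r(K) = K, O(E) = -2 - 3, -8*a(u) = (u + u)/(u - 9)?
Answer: 9916751/224 ≈ 44271.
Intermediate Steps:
x(l, L) = 24 - 8*l (x(l, L) = 8*(3 - l) = 24 - 8*l)
a(u) = -u/(4*(-9 + u)) (a(u) = -(u + u)/(8*(u - 9)) = -2*u/(8*(-9 + u)) = -u/(4*(-9 + u)))
O(E) = -5
T(j) = -5 + j/(-36 + 4*j) (T(j) = -5 - (-1)*j/(-36 + 4*j) = -5 + j/(-36 + 4*j))
T(-47) + 44276 = (180 - 19*(-47))/(4*(-9 - 47)) + 44276 = (1/4)*(180 + 893)/(-56) + 44276 = (1/4)*(-1/56)*1073 + 44276 = -1073/224 + 44276 = 9916751/224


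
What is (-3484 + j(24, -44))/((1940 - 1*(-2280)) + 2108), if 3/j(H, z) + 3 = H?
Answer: -24387/44296 ≈ -0.55055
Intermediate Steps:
j(H, z) = 3/(-3 + H)
(-3484 + j(24, -44))/((1940 - 1*(-2280)) + 2108) = (-3484 + 3/(-3 + 24))/((1940 - 1*(-2280)) + 2108) = (-3484 + 3/21)/((1940 + 2280) + 2108) = (-3484 + 3*(1/21))/(4220 + 2108) = (-3484 + ⅐)/6328 = -24387/7*1/6328 = -24387/44296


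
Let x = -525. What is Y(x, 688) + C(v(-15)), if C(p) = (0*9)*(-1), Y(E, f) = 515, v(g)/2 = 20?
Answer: 515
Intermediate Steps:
v(g) = 40 (v(g) = 2*20 = 40)
C(p) = 0 (C(p) = 0*(-1) = 0)
Y(x, 688) + C(v(-15)) = 515 + 0 = 515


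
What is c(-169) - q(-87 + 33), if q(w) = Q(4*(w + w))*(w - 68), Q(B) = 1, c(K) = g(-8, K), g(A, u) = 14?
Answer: 136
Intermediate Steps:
c(K) = 14
q(w) = -68 + w (q(w) = 1*(w - 68) = 1*(-68 + w) = -68 + w)
c(-169) - q(-87 + 33) = 14 - (-68 + (-87 + 33)) = 14 - (-68 - 54) = 14 - 1*(-122) = 14 + 122 = 136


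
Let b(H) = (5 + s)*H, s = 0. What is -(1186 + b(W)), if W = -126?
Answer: -556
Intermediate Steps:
b(H) = 5*H (b(H) = (5 + 0)*H = 5*H)
-(1186 + b(W)) = -(1186 + 5*(-126)) = -(1186 - 630) = -1*556 = -556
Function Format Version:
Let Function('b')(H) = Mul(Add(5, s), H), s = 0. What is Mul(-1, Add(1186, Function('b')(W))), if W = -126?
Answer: -556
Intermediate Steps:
Function('b')(H) = Mul(5, H) (Function('b')(H) = Mul(Add(5, 0), H) = Mul(5, H))
Mul(-1, Add(1186, Function('b')(W))) = Mul(-1, Add(1186, Mul(5, -126))) = Mul(-1, Add(1186, -630)) = Mul(-1, 556) = -556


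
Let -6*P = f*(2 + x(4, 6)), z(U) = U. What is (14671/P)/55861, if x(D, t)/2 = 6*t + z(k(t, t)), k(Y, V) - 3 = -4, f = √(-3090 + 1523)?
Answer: 14671*I*√1567/1050410244 ≈ 0.00055289*I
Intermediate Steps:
f = I*√1567 (f = √(-1567) = I*√1567 ≈ 39.585*I)
k(Y, V) = -1 (k(Y, V) = 3 - 4 = -1)
x(D, t) = -2 + 12*t (x(D, t) = 2*(6*t - 1) = 2*(-1 + 6*t) = -2 + 12*t)
P = -12*I*√1567 (P = -I*√1567*(2 + (-2 + 12*6))/6 = -I*√1567*(2 + (-2 + 72))/6 = -I*√1567*(2 + 70)/6 = -I*√1567*72/6 = -12*I*√1567 ≈ -475.02*I)
(14671/P)/55861 = (14671/((-12*I*√1567)))/55861 = (14671*(I*√1567/18804))*(1/55861) = (14671*I*√1567/18804)*(1/55861) = 14671*I*√1567/1050410244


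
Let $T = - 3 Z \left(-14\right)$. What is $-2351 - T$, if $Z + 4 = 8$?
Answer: $-2519$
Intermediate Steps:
$Z = 4$ ($Z = -4 + 8 = 4$)
$T = 168$ ($T = \left(-3\right) 4 \left(-14\right) = \left(-12\right) \left(-14\right) = 168$)
$-2351 - T = -2351 - 168 = -2519$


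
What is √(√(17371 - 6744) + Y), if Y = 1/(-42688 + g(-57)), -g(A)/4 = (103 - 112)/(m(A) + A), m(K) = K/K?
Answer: √(-8366974 + 357174764881*√10627)/597641 ≈ 10.153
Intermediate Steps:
m(K) = 1
g(A) = 36/(1 + A) (g(A) = -4*(103 - 112)/(1 + A) = -(-36)/(1 + A) = 36/(1 + A))
Y = -14/597641 (Y = 1/(-42688 + 36/(1 - 57)) = 1/(-42688 + 36/(-56)) = 1/(-42688 + 36*(-1/56)) = 1/(-42688 - 9/14) = 1/(-597641/14) = -14/597641 ≈ -2.3425e-5)
√(√(17371 - 6744) + Y) = √(√(17371 - 6744) - 14/597641) = √(√10627 - 14/597641) = √(-14/597641 + √10627)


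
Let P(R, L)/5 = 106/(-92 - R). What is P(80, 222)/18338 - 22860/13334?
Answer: -340144415/198383252 ≈ -1.7146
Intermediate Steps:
P(R, L) = 530/(-92 - R) (P(R, L) = 5*(106/(-92 - R)) = 530/(-92 - R))
P(80, 222)/18338 - 22860/13334 = -530/(92 + 80)/18338 - 22860/13334 = -530/172*(1/18338) - 22860*1/13334 = -530*1/172*(1/18338) - 11430/6667 = -265/86*1/18338 - 11430/6667 = -5/29756 - 11430/6667 = -340144415/198383252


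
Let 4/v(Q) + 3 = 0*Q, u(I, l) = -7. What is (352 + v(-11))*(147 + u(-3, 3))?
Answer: 147280/3 ≈ 49093.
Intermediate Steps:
v(Q) = -4/3 (v(Q) = 4/(-3 + 0*Q) = 4/(-3 + 0) = 4/(-3) = 4*(-1/3) = -4/3)
(352 + v(-11))*(147 + u(-3, 3)) = (352 - 4/3)*(147 - 7) = (1052/3)*140 = 147280/3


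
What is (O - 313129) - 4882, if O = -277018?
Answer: -595029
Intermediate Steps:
(O - 313129) - 4882 = (-277018 - 313129) - 4882 = -590147 - 4882 = -595029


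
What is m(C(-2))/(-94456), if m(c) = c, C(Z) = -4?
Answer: 1/23614 ≈ 4.2348e-5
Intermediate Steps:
m(C(-2))/(-94456) = -4/(-94456) = -4*(-1/94456) = 1/23614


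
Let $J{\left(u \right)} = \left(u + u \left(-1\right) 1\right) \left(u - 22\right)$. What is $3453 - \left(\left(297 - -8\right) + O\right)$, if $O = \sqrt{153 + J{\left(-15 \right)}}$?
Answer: $3148 - 3 \sqrt{17} \approx 3135.6$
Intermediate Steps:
$J{\left(u \right)} = 0$ ($J{\left(u \right)} = \left(u + - u 1\right) \left(-22 + u\right) = \left(u - u\right) \left(-22 + u\right) = 0 \left(-22 + u\right) = 0$)
$O = 3 \sqrt{17}$ ($O = \sqrt{153 + 0} = \sqrt{153} = 3 \sqrt{17} \approx 12.369$)
$3453 - \left(\left(297 - -8\right) + O\right) = 3453 - \left(\left(297 - -8\right) + 3 \sqrt{17}\right) = 3453 - \left(\left(297 + \left(-7 + 15\right)\right) + 3 \sqrt{17}\right) = 3453 - \left(\left(297 + 8\right) + 3 \sqrt{17}\right) = 3453 - \left(305 + 3 \sqrt{17}\right) = 3148 - 3 \sqrt{17}$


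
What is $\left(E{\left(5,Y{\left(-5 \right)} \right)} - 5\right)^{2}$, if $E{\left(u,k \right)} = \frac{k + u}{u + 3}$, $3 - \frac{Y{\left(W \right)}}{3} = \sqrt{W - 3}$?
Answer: $\frac{151}{16} + \frac{39 i \sqrt{2}}{8} \approx 9.4375 + 6.8943 i$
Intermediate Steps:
$Y{\left(W \right)} = 9 - 3 \sqrt{-3 + W}$ ($Y{\left(W \right)} = 9 - 3 \sqrt{W - 3} = 9 - 3 \sqrt{-3 + W}$)
$E{\left(u,k \right)} = \frac{k + u}{3 + u}$
$\left(E{\left(5,Y{\left(-5 \right)} \right)} - 5\right)^{2} = \left(\frac{\left(9 - 3 \sqrt{-3 - 5}\right) + 5}{3 + 5} - 5\right)^{2} = \left(\frac{\left(9 - 3 \sqrt{-8}\right) + 5}{8} - 5\right)^{2} = \left(\frac{\left(9 - 3 \cdot 2 i \sqrt{2}\right) + 5}{8} - 5\right)^{2} = \left(\frac{\left(9 - 6 i \sqrt{2}\right) + 5}{8} - 5\right)^{2} = \left(\frac{14 - 6 i \sqrt{2}}{8} - 5\right)^{2} = \left(\left(\frac{7}{4} - \frac{3 i \sqrt{2}}{4}\right) - 5\right)^{2} = \left(- \frac{13}{4} - \frac{3 i \sqrt{2}}{4}\right)^{2}$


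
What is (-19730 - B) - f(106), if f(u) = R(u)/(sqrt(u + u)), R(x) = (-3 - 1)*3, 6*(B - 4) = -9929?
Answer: -108475/6 + 6*sqrt(53)/53 ≈ -18078.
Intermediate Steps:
B = -9905/6 (B = 4 + (1/6)*(-9929) = 4 - 9929/6 = -9905/6 ≈ -1650.8)
R(x) = -12 (R(x) = -4*3 = -12)
f(u) = -6*sqrt(2)/sqrt(u) (f(u) = -12/sqrt(u + u) = -12*sqrt(2)/(2*sqrt(u)) = -6*sqrt(2)/sqrt(u))
(-19730 - B) - f(106) = (-19730 - 1*(-9905/6)) - (-6)*sqrt(2)/sqrt(106) = (-19730 + 9905/6) - (-6)*sqrt(2)*sqrt(106)/106 = -108475/6 - (-6)*sqrt(53)/53 = -108475/6 + 6*sqrt(53)/53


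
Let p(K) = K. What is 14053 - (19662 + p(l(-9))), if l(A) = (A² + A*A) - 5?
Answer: -5766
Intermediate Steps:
l(A) = -5 + 2*A² (l(A) = (A² + A²) - 5 = 2*A² - 5 = -5 + 2*A²)
14053 - (19662 + p(l(-9))) = 14053 - (19662 + (-5 + 2*(-9)²)) = 14053 - (19662 + (-5 + 2*81)) = 14053 - (19662 + (-5 + 162)) = 14053 - (19662 + 157) = 14053 - 1*19819 = 14053 - 19819 = -5766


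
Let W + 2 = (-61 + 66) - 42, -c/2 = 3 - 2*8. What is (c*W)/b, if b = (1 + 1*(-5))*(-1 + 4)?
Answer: 169/2 ≈ 84.500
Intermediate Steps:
c = 26 (c = -2*(3 - 2*8) = -2*(3 - 16) = -2*(-13) = 26)
b = -12 (b = (1 - 5)*3 = -4*3 = -12)
W = -39 (W = -2 + ((-61 + 66) - 42) = -2 + (5 - 42) = -2 - 37 = -39)
(c*W)/b = (26*(-39))/(-12) = -1014*(-1/12) = 169/2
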